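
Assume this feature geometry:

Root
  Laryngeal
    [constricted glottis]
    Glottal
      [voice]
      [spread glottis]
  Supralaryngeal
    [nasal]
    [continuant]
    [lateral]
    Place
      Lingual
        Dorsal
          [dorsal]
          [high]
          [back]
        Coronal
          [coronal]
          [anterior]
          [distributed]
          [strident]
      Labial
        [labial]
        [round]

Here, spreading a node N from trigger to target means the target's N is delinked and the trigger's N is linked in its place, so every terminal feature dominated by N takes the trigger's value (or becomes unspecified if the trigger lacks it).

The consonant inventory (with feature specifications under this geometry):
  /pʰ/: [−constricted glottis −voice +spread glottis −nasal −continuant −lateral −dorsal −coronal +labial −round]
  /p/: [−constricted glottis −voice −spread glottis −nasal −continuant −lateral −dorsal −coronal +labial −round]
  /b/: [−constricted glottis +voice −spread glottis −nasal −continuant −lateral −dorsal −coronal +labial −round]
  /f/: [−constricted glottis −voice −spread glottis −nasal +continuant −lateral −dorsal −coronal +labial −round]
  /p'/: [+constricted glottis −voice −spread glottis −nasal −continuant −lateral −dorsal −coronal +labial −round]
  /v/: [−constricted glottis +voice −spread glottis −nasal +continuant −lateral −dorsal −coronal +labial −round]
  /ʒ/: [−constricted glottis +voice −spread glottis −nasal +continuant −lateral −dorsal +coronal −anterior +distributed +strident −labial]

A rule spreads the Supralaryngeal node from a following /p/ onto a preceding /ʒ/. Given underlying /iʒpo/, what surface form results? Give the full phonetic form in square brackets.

The Supralaryngeal node dominates the terminals [nasal], [continuant], [lateral], [dorsal], [high], [back], [coronal], [anterior], [distributed], [strident], [labial], [round].
After delinking /ʒ/'s Supralaryngeal and linking /p/'s, the affected terminals become [−nasal], [−continuant], [−lateral], [−dorsal], [−coronal], [+labial], [−round]; [constricted glottis], [voice], [spread glottis] (outside Supralaryngeal) are retained from /ʒ/.
Among the inventory, only /b/ has exactly this specification, giving the surface form [ibpo].

[ibpo]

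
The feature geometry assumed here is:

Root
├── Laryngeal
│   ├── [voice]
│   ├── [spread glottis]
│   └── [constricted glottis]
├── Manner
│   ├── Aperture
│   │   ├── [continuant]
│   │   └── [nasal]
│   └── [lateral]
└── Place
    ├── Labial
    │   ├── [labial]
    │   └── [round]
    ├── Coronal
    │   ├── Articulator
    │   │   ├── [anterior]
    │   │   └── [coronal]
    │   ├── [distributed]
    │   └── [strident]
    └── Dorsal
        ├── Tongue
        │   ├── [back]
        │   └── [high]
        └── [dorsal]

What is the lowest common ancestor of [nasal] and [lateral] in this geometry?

[nasal] is immediately dominated by Aperture.
[lateral] is immediately dominated by Manner.
These paths first converge at Manner; no daughter of Manner dominates all 2 features, so Manner is the minimal constituent.

Manner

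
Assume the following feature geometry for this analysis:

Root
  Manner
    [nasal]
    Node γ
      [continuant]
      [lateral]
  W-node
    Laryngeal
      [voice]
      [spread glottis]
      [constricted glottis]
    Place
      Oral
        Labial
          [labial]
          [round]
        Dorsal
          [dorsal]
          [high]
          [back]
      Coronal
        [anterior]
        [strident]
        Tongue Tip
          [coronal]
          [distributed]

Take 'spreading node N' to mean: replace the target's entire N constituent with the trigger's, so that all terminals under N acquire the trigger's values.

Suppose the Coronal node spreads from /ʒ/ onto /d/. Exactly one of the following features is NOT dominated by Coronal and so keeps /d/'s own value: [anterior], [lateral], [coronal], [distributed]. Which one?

[lateral]

Coronal dominates exactly [anterior], [strident], [coronal], [distributed].
[anterior], [distributed], [coronal] all lie under Coronal, so they are overwritten when Coronal spreads.
[lateral] is not within the Coronal subtree (it hangs from Node γ), so /d/'s [lateral] value survives.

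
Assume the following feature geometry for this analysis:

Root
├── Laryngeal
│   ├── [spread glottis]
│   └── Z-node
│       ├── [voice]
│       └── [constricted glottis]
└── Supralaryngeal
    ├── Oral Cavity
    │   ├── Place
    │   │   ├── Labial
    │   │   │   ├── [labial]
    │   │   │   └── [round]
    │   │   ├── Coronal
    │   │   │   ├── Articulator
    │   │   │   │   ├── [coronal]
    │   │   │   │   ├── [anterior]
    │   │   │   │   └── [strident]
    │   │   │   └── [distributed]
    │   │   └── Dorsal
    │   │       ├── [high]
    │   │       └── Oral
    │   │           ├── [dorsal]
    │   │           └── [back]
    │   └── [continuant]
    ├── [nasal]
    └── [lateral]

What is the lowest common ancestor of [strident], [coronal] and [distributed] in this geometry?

Coronal

[strident]: Root → Supralaryngeal → Oral Cavity → Place → Coronal → Articulator → [strident].
[coronal]: Root → Supralaryngeal → Oral Cavity → Place → Coronal → Articulator → [coronal].
[distributed]: Root → Supralaryngeal → Oral Cavity → Place → Coronal → [distributed].
Coronal is the lowest common ancestor — every listed feature sits under it, and no single subconstituent of Coronal covers them all.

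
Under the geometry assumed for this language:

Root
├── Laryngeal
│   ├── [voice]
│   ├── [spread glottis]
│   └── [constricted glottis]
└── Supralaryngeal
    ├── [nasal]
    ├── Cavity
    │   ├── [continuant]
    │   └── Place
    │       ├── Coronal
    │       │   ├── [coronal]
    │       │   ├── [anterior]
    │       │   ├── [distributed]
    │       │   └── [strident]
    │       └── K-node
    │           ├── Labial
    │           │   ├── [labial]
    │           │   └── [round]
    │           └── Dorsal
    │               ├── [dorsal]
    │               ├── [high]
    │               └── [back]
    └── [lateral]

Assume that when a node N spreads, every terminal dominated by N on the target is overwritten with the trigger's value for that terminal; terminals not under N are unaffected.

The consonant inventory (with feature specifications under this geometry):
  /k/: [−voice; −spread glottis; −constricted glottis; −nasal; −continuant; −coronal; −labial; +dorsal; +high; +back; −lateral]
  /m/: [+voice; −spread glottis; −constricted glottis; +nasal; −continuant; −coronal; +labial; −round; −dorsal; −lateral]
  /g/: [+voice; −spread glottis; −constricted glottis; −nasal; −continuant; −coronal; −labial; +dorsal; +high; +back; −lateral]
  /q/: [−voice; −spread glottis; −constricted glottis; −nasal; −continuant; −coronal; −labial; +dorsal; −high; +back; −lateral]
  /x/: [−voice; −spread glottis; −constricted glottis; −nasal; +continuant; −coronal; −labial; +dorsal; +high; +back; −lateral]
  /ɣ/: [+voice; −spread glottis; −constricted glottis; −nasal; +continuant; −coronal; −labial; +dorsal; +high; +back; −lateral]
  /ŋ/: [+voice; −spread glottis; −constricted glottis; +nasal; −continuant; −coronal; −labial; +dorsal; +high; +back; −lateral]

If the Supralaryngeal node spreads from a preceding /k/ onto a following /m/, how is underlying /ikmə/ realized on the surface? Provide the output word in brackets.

Terminals under Supralaryngeal in this geometry: [nasal], [continuant], [coronal], [anterior], [distributed], [strident], [labial], [round], [dorsal], [high], [back], [lateral].
After delinking /m/'s Supralaryngeal and linking /k/'s, the affected terminals become [−nasal], [−continuant], [−coronal], [−labial], [+dorsal], [+high], [+back], [−lateral]; [voice], [spread glottis], [constricted glottis] (outside Supralaryngeal) are retained from /m/.
The resulting bundle matches /g/ in the inventory; substituting it for /m/ gives [ikgə].

[ikgə]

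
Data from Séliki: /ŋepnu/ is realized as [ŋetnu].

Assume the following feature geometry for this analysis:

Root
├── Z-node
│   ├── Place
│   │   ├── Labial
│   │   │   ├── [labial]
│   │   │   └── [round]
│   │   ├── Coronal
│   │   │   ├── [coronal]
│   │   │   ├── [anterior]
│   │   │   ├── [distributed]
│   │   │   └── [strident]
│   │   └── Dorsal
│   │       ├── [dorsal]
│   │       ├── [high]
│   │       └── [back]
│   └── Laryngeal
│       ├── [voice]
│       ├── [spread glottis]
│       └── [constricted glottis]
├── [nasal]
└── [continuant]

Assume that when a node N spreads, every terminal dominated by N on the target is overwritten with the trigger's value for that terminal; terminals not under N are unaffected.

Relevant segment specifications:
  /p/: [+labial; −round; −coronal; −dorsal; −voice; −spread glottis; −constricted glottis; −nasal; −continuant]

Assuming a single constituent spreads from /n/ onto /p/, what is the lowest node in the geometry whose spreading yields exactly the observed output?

Place

/p/ and [t] differ in [labial], [round], [coronal], [anterior], [distributed], [strident]; every other specified feature is identical.
The smallest constituent containing every changed terminal is Place — each of its daughters lacks at least one of the affected features.
Delinking /p/'s Place and associating /n/'s Place gives precisely the feature bundle of [t].
Since [voice] is preserved even though /n/ disagrees there, no node above Place spread.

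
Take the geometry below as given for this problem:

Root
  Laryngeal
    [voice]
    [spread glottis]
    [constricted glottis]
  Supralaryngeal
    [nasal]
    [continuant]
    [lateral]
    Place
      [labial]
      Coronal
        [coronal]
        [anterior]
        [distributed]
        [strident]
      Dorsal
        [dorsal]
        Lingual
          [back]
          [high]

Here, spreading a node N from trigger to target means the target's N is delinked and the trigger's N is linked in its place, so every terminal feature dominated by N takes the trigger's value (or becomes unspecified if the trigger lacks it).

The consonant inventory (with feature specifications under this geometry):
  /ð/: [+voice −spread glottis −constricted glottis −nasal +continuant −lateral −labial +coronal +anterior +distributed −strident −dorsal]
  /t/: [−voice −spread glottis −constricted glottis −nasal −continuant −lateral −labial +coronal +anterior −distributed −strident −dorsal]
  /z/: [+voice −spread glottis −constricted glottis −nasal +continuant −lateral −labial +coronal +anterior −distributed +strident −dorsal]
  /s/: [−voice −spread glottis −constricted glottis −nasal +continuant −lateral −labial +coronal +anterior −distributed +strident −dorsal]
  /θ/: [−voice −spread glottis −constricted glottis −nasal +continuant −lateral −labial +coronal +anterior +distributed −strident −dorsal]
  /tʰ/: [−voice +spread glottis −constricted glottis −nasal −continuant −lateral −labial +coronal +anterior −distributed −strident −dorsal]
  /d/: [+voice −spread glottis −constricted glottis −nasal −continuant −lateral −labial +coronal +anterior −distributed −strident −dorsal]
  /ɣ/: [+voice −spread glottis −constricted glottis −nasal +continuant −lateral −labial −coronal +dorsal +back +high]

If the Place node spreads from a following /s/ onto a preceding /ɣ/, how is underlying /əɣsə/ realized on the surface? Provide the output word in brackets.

The Place node dominates the terminals [labial], [coronal], [anterior], [distributed], [strident], [dorsal], [back], [high].
Spreading Place from /s/ onto /ɣ/ replaces those values with /s/'s: [−labial], [+coronal], [+anterior], [−distributed], [+strident], [−dorsal]. Features outside Place ([voice], [spread glottis], [constricted glottis], …) stay as in /ɣ/.
Among the inventory, only /z/ has exactly this specification, giving the surface form [əzsə].

[əzsə]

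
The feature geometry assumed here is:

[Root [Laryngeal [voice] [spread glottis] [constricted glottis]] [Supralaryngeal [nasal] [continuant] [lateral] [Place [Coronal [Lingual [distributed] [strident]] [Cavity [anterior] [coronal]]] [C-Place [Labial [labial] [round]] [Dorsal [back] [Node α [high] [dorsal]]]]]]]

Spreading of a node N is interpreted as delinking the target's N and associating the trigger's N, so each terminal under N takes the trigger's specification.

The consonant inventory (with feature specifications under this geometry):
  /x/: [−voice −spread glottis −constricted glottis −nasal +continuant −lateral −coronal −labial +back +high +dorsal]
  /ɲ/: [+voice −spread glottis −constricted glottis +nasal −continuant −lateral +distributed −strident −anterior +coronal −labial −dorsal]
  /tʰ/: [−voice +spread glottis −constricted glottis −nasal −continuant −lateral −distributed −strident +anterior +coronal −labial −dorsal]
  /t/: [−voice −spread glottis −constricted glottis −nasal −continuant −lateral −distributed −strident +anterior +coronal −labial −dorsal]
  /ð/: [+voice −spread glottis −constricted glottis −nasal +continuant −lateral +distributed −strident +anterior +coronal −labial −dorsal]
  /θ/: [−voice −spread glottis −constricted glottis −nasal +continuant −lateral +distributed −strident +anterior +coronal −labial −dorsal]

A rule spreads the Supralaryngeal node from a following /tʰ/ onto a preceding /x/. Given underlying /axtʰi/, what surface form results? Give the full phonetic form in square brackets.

[attʰi]

The Supralaryngeal node dominates the terminals [nasal], [continuant], [lateral], [distributed], [strident], [anterior], [coronal], [labial], [round], [back], [high], [dorsal].
Spreading Supralaryngeal from /tʰ/ onto /x/ replaces those values with /tʰ/'s: [−nasal], [−continuant], [−lateral], [−distributed], [−strident], [+anterior], [+coronal], [−labial], [−dorsal]. Features outside Supralaryngeal ([voice], [spread glottis], [constricted glottis]) stay as in /x/.
Among the inventory, only /t/ has exactly this specification, giving the surface form [attʰi].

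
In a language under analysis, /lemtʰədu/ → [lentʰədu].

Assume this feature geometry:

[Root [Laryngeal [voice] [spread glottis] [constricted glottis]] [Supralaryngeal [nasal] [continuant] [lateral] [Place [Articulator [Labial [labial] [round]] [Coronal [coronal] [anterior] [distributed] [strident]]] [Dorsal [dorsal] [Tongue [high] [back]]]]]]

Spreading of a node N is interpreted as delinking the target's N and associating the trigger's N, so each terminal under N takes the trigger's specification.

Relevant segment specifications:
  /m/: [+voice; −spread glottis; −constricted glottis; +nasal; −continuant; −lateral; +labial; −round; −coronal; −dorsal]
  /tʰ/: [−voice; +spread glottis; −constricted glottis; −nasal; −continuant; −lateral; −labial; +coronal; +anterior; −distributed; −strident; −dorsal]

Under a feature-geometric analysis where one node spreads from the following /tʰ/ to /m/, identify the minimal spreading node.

Articulator

/m/ and [n] differ in [labial], [round], [coronal], [anterior], [distributed], [strident]; every other specified feature is identical.
The smallest constituent containing every changed terminal is Articulator — each of its daughters lacks at least one of the affected features.
Delinking /m/'s Articulator and associating /tʰ/'s Articulator gives precisely the feature bundle of [n].
Features on which the two segments disagree outside Articulator, such as [nasal], [spread glottis], are unchanged — nothing dominating them spread, and Articulator is the minimal sufficient constituent.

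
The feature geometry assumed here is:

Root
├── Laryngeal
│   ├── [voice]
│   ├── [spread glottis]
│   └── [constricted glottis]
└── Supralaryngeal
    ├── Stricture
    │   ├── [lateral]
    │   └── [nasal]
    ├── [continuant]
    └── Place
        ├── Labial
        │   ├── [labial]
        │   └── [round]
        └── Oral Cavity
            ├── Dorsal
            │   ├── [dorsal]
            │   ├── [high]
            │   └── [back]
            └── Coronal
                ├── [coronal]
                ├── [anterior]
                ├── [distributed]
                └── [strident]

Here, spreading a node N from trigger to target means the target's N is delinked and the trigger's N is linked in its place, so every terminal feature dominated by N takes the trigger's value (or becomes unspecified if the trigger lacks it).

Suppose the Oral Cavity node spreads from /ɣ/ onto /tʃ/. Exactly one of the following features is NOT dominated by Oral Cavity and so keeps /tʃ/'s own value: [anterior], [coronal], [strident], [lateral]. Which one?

[lateral]

The terminals dominated by Oral Cavity are [dorsal], [high], [back], [coronal], [anterior], [distributed], [strident].
[strident], [coronal], [anterior] all lie under Oral Cavity, so they are overwritten when Oral Cavity spreads.
[lateral] attaches under Stricture, not under Oral Cavity, so /tʃ/ retains its own value for [lateral].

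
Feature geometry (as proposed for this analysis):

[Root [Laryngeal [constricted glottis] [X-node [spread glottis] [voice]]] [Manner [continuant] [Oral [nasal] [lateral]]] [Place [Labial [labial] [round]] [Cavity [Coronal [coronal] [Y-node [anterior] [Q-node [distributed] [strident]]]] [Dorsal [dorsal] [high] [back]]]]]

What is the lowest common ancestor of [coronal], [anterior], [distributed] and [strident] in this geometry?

Coronal

[coronal] lies under Coronal (below Place).
[anterior]: Root > Place > Cavity > Coronal > Y-node > [anterior].
[distributed]: Root > Place > Cavity > Coronal > Y-node > Q-node > [distributed].
[strident] lies under Q-node (below Place).
The listed terminals split across distinct daughters of Coronal, so Coronal itself is the smallest node containing them all.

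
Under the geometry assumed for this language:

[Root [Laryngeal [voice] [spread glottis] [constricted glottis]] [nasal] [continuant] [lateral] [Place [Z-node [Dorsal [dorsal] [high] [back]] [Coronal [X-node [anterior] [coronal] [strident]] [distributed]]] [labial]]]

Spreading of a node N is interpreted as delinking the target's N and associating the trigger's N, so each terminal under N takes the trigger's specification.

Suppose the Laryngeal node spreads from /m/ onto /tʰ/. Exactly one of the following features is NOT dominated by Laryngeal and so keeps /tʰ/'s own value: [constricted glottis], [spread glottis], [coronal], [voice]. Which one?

[coronal]

Under this geometry, Laryngeal contains [voice], [spread glottis], [constricted glottis].
Of the listed options, [spread glottis], [voice], [constricted glottis] are among these and would be overwritten by spreading Laryngeal.
But [coronal] is a dependent of X-node, outside Laryngeal; it is therefore untouched by the spreading.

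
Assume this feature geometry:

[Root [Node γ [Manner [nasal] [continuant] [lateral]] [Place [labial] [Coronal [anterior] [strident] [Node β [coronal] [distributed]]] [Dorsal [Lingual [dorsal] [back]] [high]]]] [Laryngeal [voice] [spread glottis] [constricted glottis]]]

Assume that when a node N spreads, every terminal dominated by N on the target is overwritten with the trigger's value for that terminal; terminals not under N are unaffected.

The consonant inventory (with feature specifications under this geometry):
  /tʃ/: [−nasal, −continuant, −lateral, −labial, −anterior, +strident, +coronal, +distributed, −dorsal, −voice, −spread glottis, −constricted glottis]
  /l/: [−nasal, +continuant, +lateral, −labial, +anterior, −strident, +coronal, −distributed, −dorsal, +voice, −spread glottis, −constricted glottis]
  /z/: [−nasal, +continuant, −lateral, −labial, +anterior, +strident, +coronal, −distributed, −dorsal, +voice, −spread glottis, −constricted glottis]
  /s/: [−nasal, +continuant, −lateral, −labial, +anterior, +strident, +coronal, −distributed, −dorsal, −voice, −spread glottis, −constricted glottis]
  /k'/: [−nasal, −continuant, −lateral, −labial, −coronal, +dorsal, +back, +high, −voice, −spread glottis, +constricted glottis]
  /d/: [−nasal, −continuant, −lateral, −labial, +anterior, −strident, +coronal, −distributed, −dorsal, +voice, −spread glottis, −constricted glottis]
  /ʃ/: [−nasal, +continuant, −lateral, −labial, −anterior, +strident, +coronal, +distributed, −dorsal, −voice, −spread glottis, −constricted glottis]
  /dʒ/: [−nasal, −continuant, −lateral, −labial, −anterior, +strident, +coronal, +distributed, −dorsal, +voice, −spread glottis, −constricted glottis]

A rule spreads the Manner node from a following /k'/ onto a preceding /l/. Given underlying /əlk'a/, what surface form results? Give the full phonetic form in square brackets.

Terminals under Manner in this geometry: [nasal], [continuant], [lateral].
After delinking /l/'s Manner and linking /k'/'s, the affected terminals become [−nasal], [−continuant], [−lateral]; [labial], [anterior], [strident], … (outside Manner) are retained from /l/.
Among the inventory, only /d/ has exactly this specification, giving the surface form [ədk'a].

[ədk'a]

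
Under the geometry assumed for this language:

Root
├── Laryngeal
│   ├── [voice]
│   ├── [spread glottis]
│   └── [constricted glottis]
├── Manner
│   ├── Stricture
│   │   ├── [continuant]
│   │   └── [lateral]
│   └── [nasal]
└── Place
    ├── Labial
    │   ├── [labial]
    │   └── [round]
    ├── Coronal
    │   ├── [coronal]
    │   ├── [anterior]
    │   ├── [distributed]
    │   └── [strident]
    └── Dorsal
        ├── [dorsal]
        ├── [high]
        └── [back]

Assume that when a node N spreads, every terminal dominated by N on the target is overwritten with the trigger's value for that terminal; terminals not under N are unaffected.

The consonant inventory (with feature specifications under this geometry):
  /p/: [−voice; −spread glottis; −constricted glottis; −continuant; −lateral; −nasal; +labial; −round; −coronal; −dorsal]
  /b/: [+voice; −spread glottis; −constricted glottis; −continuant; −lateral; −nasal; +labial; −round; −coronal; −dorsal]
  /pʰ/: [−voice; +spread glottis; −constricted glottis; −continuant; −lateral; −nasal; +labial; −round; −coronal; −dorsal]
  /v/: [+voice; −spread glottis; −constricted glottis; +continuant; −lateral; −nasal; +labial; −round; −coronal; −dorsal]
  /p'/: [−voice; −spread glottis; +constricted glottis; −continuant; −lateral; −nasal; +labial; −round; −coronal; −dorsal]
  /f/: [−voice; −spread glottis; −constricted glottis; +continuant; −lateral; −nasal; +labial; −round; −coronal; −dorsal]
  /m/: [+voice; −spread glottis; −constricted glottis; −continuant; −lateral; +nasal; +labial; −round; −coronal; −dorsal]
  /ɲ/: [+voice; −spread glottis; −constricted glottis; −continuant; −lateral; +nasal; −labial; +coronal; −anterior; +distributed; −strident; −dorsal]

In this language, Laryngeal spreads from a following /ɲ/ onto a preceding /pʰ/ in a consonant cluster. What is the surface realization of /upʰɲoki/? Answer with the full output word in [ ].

The Laryngeal node dominates the terminals [voice], [spread glottis], [constricted glottis].
The target acquires /ɲ/'s values for everything under Laryngeal — [+voice], [−spread glottis], [−constricted glottis] — while keeping its own [continuant], [lateral], [nasal], ….
This feature bundle is that of [b], so /upʰɲoki/ surfaces as [ubɲoki].

[ubɲoki]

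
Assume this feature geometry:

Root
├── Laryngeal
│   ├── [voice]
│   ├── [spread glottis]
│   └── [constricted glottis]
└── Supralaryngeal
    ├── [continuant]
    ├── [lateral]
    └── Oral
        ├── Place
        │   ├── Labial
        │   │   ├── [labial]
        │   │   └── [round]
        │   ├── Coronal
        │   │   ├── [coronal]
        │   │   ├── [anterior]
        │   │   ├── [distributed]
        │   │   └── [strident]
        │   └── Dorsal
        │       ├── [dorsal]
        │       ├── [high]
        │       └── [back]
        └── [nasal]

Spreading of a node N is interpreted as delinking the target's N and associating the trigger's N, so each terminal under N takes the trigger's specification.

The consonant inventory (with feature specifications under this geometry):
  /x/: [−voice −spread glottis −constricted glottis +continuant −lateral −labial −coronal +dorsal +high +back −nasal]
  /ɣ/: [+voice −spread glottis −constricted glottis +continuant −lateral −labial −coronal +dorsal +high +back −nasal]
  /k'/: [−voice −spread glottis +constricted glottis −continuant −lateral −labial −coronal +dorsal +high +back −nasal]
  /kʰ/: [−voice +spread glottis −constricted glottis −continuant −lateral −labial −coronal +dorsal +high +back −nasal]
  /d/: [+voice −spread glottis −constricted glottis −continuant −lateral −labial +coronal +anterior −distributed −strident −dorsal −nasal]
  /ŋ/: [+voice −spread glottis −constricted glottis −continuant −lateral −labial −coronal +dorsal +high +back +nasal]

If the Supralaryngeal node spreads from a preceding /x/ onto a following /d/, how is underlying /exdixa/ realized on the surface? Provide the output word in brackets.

Supralaryngeal immediately or transitively dominates [continuant], [lateral], [labial], [round], [coronal], [anterior], [distributed], [strident], [dorsal], [high], [back], [nasal].
Spreading Supralaryngeal from /x/ onto /d/ replaces those values with /x/'s: [+continuant], [−lateral], [−labial], [−coronal], [+dorsal], [+high], [+back], [−nasal]. Features outside Supralaryngeal ([voice], [spread glottis], [constricted glottis]) stay as in /d/.
Among the inventory, only /ɣ/ has exactly this specification, giving the surface form [exɣixa].

[exɣixa]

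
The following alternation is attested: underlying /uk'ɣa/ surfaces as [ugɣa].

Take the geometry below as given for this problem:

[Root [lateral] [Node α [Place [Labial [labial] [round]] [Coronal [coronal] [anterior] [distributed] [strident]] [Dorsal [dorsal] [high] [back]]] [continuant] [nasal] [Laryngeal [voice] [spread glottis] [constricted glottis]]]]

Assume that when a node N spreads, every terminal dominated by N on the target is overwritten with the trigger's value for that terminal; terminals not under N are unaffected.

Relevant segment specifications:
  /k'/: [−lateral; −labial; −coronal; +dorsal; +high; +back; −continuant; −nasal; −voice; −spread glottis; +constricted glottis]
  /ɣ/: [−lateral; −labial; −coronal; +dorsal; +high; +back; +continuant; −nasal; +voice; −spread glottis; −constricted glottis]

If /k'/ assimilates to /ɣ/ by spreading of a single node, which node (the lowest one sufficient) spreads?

Laryngeal

Feature comparison: [voice], [constricted glottis] differ between /k'/ and [g]; the remaining terminals match.
The smallest constituent containing every changed terminal is Laryngeal — each of its daughters lacks at least one of the affected features.
Spreading Laryngeal from /ɣ/ overwrites each of those terminals with /ɣ/'s values, yielding exactly [g].
[continuant] — on which /ɣ/ differs from /k'/ — is unchanged, so neither Node α nor anything higher can have spread; the constituent is no larger than Laryngeal.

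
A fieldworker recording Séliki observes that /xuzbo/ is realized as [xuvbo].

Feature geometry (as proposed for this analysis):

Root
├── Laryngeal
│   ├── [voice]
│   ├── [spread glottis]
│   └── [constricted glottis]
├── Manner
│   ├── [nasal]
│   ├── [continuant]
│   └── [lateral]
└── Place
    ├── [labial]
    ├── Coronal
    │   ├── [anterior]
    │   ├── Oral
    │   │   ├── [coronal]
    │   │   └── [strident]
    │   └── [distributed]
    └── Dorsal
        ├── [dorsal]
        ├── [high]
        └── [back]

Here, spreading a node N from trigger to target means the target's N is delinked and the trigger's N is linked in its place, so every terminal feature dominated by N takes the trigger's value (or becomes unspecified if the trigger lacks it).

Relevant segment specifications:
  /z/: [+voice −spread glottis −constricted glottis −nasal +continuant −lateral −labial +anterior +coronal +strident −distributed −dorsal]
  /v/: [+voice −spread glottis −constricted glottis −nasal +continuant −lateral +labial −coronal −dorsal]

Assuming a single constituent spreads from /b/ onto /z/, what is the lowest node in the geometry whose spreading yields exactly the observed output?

Place

The alternation /z/ → [v] changes [labial], [coronal], [anterior], [distributed], [strident] and nothing else.
In this geometry the lowest node dominating all of them is Place: every daughter of Place dominates only a proper subset, so no lower node suffices.
Delinking /z/'s Place and associating /b/'s Place gives precisely the feature bundle of [v].
Had Root spread, [continuant] would have taken /b/'s value; it stays as in /z/, confirming the spreading constituent is exactly Place.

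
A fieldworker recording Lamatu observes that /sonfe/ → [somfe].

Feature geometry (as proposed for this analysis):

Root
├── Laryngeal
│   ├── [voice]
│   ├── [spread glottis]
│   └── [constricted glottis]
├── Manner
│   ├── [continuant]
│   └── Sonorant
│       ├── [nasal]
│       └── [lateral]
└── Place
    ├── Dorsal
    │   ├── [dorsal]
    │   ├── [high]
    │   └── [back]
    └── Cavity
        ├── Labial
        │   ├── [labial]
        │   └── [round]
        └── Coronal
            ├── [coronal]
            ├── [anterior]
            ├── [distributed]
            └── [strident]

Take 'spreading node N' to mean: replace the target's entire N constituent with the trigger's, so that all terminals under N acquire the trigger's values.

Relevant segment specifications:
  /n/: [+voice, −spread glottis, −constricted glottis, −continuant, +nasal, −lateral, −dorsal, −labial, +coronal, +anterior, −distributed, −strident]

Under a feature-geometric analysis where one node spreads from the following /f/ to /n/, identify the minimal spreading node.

Feature comparison: [labial], [round], [coronal], [anterior], [distributed], [strident] differ between /n/ and [m]; the remaining terminals match.
In this geometry the lowest node dominating all of them is Cavity: every daughter of Cavity dominates only a proper subset, so no lower node suffices.
Delinking /n/'s Cavity and associating /f/'s Cavity gives precisely the feature bundle of [m].
Features on which the two segments disagree outside Cavity, such as [continuant], [voice], are unchanged — nothing dominating them spread, and Cavity is the minimal sufficient constituent.

Cavity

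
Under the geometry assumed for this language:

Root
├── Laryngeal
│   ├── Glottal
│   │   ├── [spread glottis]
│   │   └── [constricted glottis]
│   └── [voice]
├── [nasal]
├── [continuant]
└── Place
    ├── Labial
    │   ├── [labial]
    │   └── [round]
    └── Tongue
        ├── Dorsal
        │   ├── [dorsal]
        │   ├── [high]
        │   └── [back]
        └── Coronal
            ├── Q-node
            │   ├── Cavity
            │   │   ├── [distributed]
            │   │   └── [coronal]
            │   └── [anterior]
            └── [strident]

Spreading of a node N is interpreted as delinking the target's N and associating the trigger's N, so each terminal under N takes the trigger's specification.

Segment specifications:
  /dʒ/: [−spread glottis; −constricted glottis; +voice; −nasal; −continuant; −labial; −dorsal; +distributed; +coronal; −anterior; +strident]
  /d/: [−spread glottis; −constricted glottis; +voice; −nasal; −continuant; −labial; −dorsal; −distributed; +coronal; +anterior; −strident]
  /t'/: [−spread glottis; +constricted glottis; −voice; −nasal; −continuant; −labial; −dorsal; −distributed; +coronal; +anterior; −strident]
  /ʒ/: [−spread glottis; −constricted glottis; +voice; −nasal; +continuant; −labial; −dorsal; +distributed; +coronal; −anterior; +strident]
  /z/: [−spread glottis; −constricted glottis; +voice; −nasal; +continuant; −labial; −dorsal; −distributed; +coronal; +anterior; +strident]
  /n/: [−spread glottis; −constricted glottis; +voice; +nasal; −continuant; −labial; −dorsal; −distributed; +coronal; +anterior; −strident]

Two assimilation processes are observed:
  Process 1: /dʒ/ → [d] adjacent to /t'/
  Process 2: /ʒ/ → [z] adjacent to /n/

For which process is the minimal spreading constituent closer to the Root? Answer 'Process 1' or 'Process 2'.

In Process 1, [anterior], [distributed], [strident] change, so the minimal spreading node is Coronal at depth 3.
Process 2 alters [anterior], [distributed]; the lowest common ancestor is Q-node (depth 4 from Root).
Coronal is closer to Root than Q-node, so Process 1 spreads the higher node.

Process 1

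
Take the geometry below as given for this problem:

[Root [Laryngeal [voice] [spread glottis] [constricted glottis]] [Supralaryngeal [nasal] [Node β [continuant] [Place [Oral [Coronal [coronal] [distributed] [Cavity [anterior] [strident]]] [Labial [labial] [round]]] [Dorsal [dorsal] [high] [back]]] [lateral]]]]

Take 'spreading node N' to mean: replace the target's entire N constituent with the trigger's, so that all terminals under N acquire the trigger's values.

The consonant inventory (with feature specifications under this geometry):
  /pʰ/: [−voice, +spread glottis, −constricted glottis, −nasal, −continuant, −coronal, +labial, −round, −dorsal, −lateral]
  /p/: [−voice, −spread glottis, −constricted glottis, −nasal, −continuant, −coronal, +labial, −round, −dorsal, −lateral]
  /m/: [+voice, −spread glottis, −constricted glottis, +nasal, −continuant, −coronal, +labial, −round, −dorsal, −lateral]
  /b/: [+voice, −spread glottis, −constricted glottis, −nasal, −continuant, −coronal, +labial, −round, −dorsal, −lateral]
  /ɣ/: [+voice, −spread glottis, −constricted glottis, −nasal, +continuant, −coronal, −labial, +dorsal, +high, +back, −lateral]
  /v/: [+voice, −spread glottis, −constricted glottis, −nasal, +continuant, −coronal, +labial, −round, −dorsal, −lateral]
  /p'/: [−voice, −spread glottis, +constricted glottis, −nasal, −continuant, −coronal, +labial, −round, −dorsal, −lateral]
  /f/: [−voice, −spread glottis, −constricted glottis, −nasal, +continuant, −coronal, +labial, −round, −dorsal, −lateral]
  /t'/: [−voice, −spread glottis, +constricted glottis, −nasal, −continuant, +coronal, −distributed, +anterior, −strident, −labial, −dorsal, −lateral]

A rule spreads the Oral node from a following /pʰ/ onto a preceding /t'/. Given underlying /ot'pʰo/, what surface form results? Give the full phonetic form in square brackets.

[op'pʰo]

Terminals under Oral in this geometry: [coronal], [distributed], [anterior], [strident], [labial], [round].
After delinking /t'/'s Oral and linking /pʰ/'s, the affected terminals become [−coronal], [+labial], [−round]; [voice], [spread glottis], [constricted glottis], … (outside Oral) are retained from /t'/.
Among the inventory, only /p'/ has exactly this specification, giving the surface form [op'pʰo].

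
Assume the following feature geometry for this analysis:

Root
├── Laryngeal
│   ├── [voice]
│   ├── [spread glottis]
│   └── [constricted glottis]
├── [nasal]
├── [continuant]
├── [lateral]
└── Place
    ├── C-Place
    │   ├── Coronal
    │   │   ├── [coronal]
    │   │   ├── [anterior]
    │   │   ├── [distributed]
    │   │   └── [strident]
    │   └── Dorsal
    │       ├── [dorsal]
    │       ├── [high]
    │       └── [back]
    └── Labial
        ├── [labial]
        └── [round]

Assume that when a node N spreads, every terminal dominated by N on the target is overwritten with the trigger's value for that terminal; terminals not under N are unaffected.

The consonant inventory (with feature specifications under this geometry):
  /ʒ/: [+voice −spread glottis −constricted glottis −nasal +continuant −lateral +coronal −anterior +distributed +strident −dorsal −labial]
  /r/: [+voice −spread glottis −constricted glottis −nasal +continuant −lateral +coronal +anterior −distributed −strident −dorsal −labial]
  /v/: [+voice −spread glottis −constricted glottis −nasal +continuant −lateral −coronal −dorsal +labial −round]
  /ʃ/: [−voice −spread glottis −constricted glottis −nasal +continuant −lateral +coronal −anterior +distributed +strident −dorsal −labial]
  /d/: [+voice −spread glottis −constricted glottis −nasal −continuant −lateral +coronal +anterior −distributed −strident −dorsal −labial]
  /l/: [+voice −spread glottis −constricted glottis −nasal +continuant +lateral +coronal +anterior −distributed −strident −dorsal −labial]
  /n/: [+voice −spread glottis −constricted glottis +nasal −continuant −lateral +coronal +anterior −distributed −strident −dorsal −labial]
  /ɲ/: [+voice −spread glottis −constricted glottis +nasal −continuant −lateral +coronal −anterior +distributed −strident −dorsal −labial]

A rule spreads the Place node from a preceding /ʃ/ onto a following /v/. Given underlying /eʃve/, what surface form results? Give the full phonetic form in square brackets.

[eʃʒe]

Terminals under Place in this geometry: [coronal], [anterior], [distributed], [strident], [dorsal], [high], [back], [labial], [round].
Spreading Place from /ʃ/ onto /v/ replaces those values with /ʃ/'s: [+coronal], [−anterior], [+distributed], [+strident], [−dorsal], [−labial]. Features outside Place ([voice], [spread glottis], [constricted glottis], …) stay as in /v/.
The resulting bundle matches /ʒ/ in the inventory; substituting it for /v/ gives [eʃʒe].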